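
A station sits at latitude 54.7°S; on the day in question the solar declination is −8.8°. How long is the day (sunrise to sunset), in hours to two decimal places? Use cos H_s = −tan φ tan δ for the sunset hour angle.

13.68 hours

The sunset hour angle satisfies cos H_s = −tan φ tan δ = -0.2186, giving H_s = 102.63°.
Day length = 2 H_s / 15° h⁻¹ = 205.26° / 15 = 13.684 h.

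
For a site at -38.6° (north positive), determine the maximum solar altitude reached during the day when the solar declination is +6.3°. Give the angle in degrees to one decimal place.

45.1°

At local solar noon the hour angle is zero, so the elevation is 90° − |φ − δ| = 90° − |-38.6° − (6.3°)| = 90° − 44.9° = 45.1°.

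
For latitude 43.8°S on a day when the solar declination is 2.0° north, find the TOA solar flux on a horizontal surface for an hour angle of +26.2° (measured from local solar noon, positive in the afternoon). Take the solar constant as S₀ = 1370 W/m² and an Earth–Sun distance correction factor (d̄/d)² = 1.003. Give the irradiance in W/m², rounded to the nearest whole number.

856 W/m²

cos θ_z = sin(-43.8°) sin(2.0°) + cos(-43.8°) cos(2.0°) cos(26.20°) = -0.0242 + 0.6472 = 0.6230.
Top-of-atmosphere irradiance = S₀ (d̄/d)² cos θ_z = 1370 × 1.003 × 0.6230 = 856.07 W/m².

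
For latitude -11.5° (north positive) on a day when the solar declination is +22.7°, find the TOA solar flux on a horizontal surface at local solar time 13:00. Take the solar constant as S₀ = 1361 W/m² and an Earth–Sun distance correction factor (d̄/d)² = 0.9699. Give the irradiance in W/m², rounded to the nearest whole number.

Hour angle H = 15° × (13 − 12) = 15.00°.
cos θ_z = sin(-11.5°) sin(22.7°) + cos(-11.5°) cos(22.7°) cos(15.00°) = -0.0769 + 0.8732 = 0.7963.
Top-of-atmosphere irradiance = S₀ (d̄/d)² cos θ_z = 1361 × 0.9699 × 0.7963 = 1051.14 W/m².

1051 W/m²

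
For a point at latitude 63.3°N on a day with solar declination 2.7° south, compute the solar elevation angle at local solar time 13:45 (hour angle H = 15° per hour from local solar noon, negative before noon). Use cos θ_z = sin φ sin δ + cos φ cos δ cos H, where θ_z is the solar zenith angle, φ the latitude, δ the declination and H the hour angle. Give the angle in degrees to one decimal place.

21.1°

Hour angle H = 15° × (13.75 − 12) = 26.25°.
cos θ_z = sin(63.3°) sin(-2.7°) + cos(63.3°) cos(-2.7°) cos(26.25°) = -0.0421 + 0.4025 = 0.3604.
θ_z = arccos(0.3604) = 68.88°, so the elevation is 90° − 68.88° = 21.12°.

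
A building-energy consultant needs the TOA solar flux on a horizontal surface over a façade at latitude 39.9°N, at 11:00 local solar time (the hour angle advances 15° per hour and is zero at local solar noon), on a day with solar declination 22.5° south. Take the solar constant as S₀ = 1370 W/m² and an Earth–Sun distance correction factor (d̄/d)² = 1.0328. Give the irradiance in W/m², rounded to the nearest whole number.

Hour angle H = 15° × (11 − 12) = -15.00°.
cos θ_z = sin(39.9°) sin(-22.5°) + cos(39.9°) cos(-22.5°) cos(-15.00°) = -0.2455 + 0.6846 = 0.4391.
Top-of-atmosphere irradiance = S₀ (d̄/d)² cos θ_z = 1370 × 1.0328 × 0.4391 = 621.30 W/m².

621 W/m²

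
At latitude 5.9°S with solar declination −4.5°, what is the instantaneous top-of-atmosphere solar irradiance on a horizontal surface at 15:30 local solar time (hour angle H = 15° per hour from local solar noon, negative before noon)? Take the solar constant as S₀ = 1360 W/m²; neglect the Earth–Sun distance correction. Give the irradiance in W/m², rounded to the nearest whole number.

Hour angle H = 15° × (15.5 − 12) = 52.50°.
cos θ_z = sin(-5.9°) sin(-4.5°) + cos(-5.9°) cos(-4.5°) cos(52.50°) = 0.0081 + 0.6037 = 0.6118.
Top-of-atmosphere irradiance = S₀ cos θ_z = 1360 × 0.6118 = 832.05 W/m².

832 W/m²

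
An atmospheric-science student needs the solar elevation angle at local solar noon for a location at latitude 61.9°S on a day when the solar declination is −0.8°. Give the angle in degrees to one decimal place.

At local solar noon the hour angle is zero, so the elevation is 90° − |φ − δ| = 90° − |-61.9° − (-0.8°)| = 90° − 61.1° = 28.9°.

28.9°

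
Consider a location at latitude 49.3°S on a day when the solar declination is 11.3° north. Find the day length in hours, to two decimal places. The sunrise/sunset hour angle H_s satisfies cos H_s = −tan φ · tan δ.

The sunset hour angle satisfies cos H_s = −tan φ tan δ = 0.2323, giving H_s = 76.57°.
Day length = 2 H_s / 15° h⁻¹ = 153.14° / 15 = 10.209 h.

10.21 hours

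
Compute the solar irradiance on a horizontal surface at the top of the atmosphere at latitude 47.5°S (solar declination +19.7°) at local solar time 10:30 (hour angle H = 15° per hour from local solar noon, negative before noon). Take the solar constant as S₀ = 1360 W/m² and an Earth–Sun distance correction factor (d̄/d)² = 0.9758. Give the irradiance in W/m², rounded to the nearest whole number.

Hour angle H = 15° × (10.5 − 12) = -22.50°.
cos θ_z = sin φ sin δ + cos φ cos δ cos H = (-0.7373)(0.3371) + (0.6756)(0.9415)(0.9239) = 0.3391.
Top-of-atmosphere irradiance = S₀ (d̄/d)² cos θ_z = 1360 × 0.9758 × 0.3391 = 450.02 W/m².

450 W/m²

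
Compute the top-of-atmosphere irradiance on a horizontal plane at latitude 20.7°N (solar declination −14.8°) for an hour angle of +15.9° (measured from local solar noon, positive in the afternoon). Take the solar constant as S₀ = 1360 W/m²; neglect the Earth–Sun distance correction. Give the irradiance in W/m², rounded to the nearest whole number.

With φ = 20.7°, δ = -14.8°, H = 15.90°: sin φ sin δ = -0.0903, cos φ cos δ cos H = 0.8698, so cos θ_z = 0.7795.
Top-of-atmosphere irradiance = S₀ cos θ_z = 1360 × 0.7795 = 1060.12 W/m².

1060 W/m²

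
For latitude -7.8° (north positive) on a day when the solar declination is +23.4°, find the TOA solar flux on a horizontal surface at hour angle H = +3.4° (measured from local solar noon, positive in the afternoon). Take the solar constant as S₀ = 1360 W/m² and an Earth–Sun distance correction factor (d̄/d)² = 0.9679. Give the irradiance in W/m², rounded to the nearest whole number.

cos θ_z = sin(-7.8°) sin(23.4°) + cos(-7.8°) cos(23.4°) cos(3.40°) = -0.0539 + 0.9077 = 0.8538.
Top-of-atmosphere irradiance = S₀ (d̄/d)² cos θ_z = 1360 × 0.9679 × 0.8538 = 1123.89 W/m².

1124 W/m²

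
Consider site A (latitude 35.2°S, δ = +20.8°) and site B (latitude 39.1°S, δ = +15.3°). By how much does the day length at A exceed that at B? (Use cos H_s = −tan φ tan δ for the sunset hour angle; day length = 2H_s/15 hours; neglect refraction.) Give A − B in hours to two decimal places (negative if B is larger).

-0.36 h

A: H_s = arccos(−tan -35.2° · tan 20.8°) = 74.46°, so 2H_s/15 = 9.9280 h.
B: H_s = arccos(−tan -39.1° · tan 15.3°) = 77.15°, so 2H_s/15 = 10.2867 h.
A − B = 9.9280 − 10.2867 = -0.3587 h.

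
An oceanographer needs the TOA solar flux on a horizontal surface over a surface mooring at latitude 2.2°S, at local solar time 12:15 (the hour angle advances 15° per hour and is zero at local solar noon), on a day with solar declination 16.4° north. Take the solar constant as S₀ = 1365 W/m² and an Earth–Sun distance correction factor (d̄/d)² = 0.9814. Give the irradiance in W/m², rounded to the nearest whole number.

Hour angle H = 15° × (12.25 − 12) = 3.75°.
cos θ_z = sin φ sin δ + cos φ cos δ cos H = (-0.0384)(0.2823) + (0.9993)(0.9593)(0.9979) = 0.9458.
Top-of-atmosphere irradiance = S₀ (d̄/d)² cos θ_z = 1365 × 0.9814 × 0.9458 = 1267.00 W/m².

1267 W/m²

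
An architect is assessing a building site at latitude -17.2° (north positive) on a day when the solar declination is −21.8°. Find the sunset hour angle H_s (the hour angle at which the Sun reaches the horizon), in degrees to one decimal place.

97.1°

cos H_s = −tan(-17.2°) · tan(-21.8°) = -0.1238, so H_s = arccos(-0.1238) = 97.11°.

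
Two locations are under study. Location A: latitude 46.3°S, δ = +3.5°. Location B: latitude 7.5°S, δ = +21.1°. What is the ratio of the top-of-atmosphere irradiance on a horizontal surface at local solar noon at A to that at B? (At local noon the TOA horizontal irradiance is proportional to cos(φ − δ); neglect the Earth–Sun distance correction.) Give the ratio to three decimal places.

0.735

A: cos θ_z = cos(-46.3° − (3.5°)) = 0.6455.
B: cos θ_z = cos(-7.5° − (21.1°)) = 0.8780.
Ratio A/B = 0.6455 / 0.8780 = 0.7352.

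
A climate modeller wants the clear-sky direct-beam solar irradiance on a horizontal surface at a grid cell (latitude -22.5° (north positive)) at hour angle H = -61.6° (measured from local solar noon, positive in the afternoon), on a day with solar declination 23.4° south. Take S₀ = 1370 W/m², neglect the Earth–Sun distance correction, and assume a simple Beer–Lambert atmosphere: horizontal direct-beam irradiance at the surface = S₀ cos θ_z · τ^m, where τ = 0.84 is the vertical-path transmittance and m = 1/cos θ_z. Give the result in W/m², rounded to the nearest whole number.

cos θ_z = sin(-22.5°) sin(-23.4°) + cos(-22.5°) cos(-23.4°) cos(-61.60°) = 0.1520 + 0.4033 = 0.5553.
Air mass m = 1/cos θ_z = 1/0.5553 = 1.801; τ^m = 0.84^1.801 = 0.7305.
Surface direct beam = 1370 × 0.5553 × 0.7305 = 555.74 W/m².

556 W/m²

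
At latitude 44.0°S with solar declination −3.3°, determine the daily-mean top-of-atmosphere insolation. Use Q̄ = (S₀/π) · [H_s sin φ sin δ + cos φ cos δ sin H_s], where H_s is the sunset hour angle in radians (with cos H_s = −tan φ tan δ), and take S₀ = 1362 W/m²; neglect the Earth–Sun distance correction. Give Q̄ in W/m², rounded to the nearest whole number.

339 W/m²

−tan φ tan δ = −(-0.9657)(-0.0577) = -0.0557; H_s = arccos(-0.0557) = 93.19°. In radians, H_s = 1.6265.
H_s sin φ sin δ = 1.6265 × -0.6947 × -0.0576 = 0.0651.
cos φ cos δ sin H_s = 0.7193 × 0.9983 × 0.9984 = 0.7169.
Q̄ = (1362/π) × (0.0651 + 0.7169) = 433.54 × 0.7820 = 339.03 W/m².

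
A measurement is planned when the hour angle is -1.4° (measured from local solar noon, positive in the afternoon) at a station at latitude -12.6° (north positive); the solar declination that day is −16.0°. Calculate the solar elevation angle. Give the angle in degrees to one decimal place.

With φ = -12.6°, δ = -16.0°, H = -1.40°: sin φ sin δ = 0.0601, cos φ cos δ cos H = 0.9378, so cos θ_z = 0.9979.
θ_z = arccos(0.9979) = 3.71°, so the elevation is 90° − 3.71° = 86.29°.

86.3°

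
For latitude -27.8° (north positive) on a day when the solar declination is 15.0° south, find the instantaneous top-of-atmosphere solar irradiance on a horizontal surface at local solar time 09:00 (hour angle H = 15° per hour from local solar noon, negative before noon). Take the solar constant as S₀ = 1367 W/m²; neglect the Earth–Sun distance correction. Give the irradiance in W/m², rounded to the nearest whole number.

991 W/m²

Hour angle H = 15° × (9 − 12) = -45.00°.
cos θ_z = sin(-27.8°) sin(-15.0°) + cos(-27.8°) cos(-15.0°) cos(-45.00°) = 0.1207 + 0.6042 = 0.7249.
Top-of-atmosphere irradiance = S₀ cos θ_z = 1367 × 0.7249 = 990.94 W/m².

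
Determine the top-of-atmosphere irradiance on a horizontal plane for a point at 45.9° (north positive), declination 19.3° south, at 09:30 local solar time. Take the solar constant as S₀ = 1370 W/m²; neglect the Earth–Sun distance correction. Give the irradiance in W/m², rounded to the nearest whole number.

Hour angle H = 15° × (9.5 − 12) = -37.50°.
cos θ_z = sin(45.9°) sin(-19.3°) + cos(45.9°) cos(-19.3°) cos(-37.50°) = -0.2374 + 0.5211 = 0.2837.
Top-of-atmosphere irradiance = S₀ cos θ_z = 1370 × 0.2837 = 388.67 W/m².

389 W/m²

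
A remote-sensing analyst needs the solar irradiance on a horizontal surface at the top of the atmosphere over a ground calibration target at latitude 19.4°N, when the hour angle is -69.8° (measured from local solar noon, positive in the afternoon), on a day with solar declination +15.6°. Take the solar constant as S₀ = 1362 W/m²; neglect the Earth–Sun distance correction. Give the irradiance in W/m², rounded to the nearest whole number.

549 W/m²

cos θ_z = sin φ sin δ + cos φ cos δ cos H = (0.3322)(0.2689) + (0.9432)(0.9632)(0.3453) = 0.4030.
Top-of-atmosphere irradiance = S₀ cos θ_z = 1362 × 0.4030 = 548.89 W/m².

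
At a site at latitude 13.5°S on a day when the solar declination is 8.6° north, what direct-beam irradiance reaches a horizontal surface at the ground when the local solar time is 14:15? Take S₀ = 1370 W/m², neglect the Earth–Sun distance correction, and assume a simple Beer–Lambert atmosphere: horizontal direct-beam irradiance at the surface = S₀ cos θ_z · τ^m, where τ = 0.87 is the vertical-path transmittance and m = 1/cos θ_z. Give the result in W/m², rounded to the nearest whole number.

873 W/m²

Hour angle H = 15° × (14.25 − 12) = 33.75°.
With φ = -13.5°, δ = 8.6°, H = 33.75°: sin φ sin δ = -0.0349, cos φ cos δ cos H = 0.7994, so cos θ_z = 0.7645.
Air mass m = 1/cos θ_z = 1/0.7645 = 1.308; τ^m = 0.87^1.308 = 0.8335.
Surface direct beam = 1370 × 0.7645 × 0.8335 = 872.98 W/m².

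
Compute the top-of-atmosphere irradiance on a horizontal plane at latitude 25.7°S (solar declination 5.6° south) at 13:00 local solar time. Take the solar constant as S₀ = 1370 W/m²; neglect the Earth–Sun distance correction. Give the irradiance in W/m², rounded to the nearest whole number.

Hour angle H = 15° × (13 − 12) = 15.00°.
cos θ_z = sin φ sin δ + cos φ cos δ cos H = (-0.4337)(-0.0976) + (0.9011)(0.9952)(0.9659) = 0.9085.
Top-of-atmosphere irradiance = S₀ cos θ_z = 1370 × 0.9085 = 1244.64 W/m².

1245 W/m²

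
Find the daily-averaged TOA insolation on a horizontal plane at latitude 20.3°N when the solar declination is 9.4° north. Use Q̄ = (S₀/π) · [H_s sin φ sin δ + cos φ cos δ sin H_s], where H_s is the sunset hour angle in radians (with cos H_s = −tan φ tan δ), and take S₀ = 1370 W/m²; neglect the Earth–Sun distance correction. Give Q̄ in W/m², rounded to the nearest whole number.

443 W/m²

−tan φ tan δ = −(0.3699)(0.1655) = -0.0612; H_s = arccos(-0.0612) = 93.51°. In radians, H_s = 1.6321.
H_s sin φ sin δ = 1.6321 × 0.3469 × 0.1633 = 0.0925.
cos φ cos δ sin H_s = 0.9379 × 0.9866 × 0.9981 = 0.9236.
Q̄ = (1370/π) × (0.0925 + 0.9236) = 436.08 × 1.0161 = 443.10 W/m².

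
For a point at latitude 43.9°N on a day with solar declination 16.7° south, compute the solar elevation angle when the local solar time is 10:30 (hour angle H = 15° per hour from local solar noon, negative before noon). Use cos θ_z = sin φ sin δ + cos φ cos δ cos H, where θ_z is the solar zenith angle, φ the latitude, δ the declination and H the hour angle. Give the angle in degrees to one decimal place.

26.0°

Hour angle H = 15° × (10.5 − 12) = -22.50°.
cos θ_z = sin(43.9°) sin(-16.7°) + cos(43.9°) cos(-16.7°) cos(-22.50°) = -0.1993 + 0.6376 = 0.4383.
θ_z = arccos(0.4383) = 64.00°, so the elevation is 90° − 64.00° = 26.00°.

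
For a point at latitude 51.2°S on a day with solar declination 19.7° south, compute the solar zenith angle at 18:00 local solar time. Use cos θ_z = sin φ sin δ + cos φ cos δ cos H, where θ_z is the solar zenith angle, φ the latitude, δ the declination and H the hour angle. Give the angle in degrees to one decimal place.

74.8°

Hour angle H = 15° × (18 − 12) = 90.00°.
cos θ_z = sin φ sin δ + cos φ cos δ cos H = (-0.7793)(-0.3371) + (0.6266)(0.9415)(0.0000) = 0.2627.
θ_z = arccos(0.2627) = 74.77°.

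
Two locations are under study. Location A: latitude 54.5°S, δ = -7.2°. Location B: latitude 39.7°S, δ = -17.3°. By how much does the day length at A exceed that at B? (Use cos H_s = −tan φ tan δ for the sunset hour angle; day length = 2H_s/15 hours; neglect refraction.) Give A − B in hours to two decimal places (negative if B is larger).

-0.64 h

A: H_s = arccos(−tan -54.5° · tan -7.2°) = 100.20°, so 2H_s/15 = 13.3600 h.
B: H_s = arccos(−tan -39.7° · tan -17.3°) = 104.99°, so 2H_s/15 = 13.9987 h.
A − B = 13.3600 − 13.9987 = -0.6387 h.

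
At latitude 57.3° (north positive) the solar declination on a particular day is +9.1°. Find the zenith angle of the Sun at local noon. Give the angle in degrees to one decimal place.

48.2°

At local solar noon the hour angle is zero, so the zenith angle is |φ − δ| = |57.3° − (9.1°)| = 48.2°.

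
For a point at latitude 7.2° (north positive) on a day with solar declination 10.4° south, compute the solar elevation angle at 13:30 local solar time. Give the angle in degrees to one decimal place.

61.5°

Hour angle H = 15° × (13.5 − 12) = 22.50°.
cos θ_z = sin(7.2°) sin(-10.4°) + cos(7.2°) cos(-10.4°) cos(22.50°) = -0.0226 + 0.9015 = 0.8789.
θ_z = arccos(0.8789) = 28.49°, so the elevation is 90° − 28.49° = 61.51°.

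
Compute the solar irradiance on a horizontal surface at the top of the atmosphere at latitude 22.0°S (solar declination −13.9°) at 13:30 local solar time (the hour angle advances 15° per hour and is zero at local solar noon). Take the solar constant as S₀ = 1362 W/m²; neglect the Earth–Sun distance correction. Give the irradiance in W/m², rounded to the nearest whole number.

1255 W/m²

Hour angle H = 15° × (13.5 − 12) = 22.50°.
cos θ_z = sin φ sin δ + cos φ cos δ cos H = (-0.3746)(-0.2402) + (0.9272)(0.9707)(0.9239) = 0.9215.
Top-of-atmosphere irradiance = S₀ cos θ_z = 1362 × 0.9215 = 1255.08 W/m².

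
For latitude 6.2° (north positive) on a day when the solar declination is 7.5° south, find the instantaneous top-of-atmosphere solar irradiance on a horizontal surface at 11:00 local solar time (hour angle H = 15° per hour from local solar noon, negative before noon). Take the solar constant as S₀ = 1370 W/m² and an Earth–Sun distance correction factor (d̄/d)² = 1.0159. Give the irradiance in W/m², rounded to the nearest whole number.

Hour angle H = 15° × (11 − 12) = -15.00°.
cos θ_z = sin φ sin δ + cos φ cos δ cos H = (0.1080)(-0.1305) + (0.9942)(0.9914)(0.9659) = 0.9379.
Top-of-atmosphere irradiance = S₀ (d̄/d)² cos θ_z = 1370 × 1.0159 × 0.9379 = 1305.35 W/m².

1305 W/m²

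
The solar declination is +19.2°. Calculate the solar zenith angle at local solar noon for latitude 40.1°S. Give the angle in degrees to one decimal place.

59.3°

At local solar noon the hour angle is zero, so the zenith angle is |φ − δ| = |-40.1° − (19.2°)| = 59.3°.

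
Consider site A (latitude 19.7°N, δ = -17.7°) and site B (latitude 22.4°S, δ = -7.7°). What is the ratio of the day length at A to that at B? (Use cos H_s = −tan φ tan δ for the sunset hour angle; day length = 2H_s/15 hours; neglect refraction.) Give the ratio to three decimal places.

A: H_s = arccos(−tan 19.7° · tan -17.7°) = 83.44°, so 2H_s/15 = 11.1253 h.
B: H_s = arccos(−tan -22.4° · tan -7.7°) = 93.19°, so 2H_s/15 = 12.4253 h.
Ratio A/B = 11.1253 / 12.4253 = 0.8954.

0.895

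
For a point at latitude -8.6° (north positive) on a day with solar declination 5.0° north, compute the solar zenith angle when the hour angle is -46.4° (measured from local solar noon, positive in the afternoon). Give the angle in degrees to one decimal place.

48.2°

cos θ_z = sin φ sin δ + cos φ cos δ cos H = (-0.1495)(0.0872) + (0.9888)(0.9962)(0.6896) = 0.6662.
θ_z = arccos(0.6662) = 48.23°.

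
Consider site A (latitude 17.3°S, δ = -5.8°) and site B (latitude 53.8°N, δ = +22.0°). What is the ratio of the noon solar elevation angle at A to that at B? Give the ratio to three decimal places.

A: 90° − |-17.3 − (-5.8)| = 78.50°.
B: 90° − |53.8 − (22.0)| = 58.20°.
Ratio A/B = 78.5000 / 58.2000 = 1.3488.

1.349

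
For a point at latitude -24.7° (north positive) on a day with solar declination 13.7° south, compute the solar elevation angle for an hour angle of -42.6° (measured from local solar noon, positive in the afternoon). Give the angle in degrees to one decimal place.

cos θ_z = sin(-24.7°) sin(-13.7°) + cos(-24.7°) cos(-13.7°) cos(-42.60°) = 0.0990 + 0.6497 = 0.7487.
θ_z = arccos(0.7487) = 41.52°, so the elevation is 90° − 41.52° = 48.48°.

48.5°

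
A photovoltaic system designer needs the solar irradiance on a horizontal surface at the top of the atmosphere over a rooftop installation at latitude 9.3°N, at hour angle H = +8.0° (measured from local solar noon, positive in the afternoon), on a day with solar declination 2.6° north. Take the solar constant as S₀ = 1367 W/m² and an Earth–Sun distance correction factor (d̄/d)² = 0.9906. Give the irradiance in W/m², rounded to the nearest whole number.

cos θ_z = sin(9.3°) sin(2.6°) + cos(9.3°) cos(2.6°) cos(8.00°) = 0.0073 + 0.9762 = 0.9835.
Top-of-atmosphere irradiance = S₀ (d̄/d)² cos θ_z = 1367 × 0.9906 × 0.9835 = 1331.81 W/m².

1332 W/m²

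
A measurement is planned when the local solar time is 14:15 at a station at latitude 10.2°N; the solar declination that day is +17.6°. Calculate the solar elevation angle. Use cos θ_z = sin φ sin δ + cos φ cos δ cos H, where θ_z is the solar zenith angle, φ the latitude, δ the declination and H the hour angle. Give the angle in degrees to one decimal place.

56.5°

Hour angle H = 15° × (14.25 − 12) = 33.75°.
cos θ_z = sin(10.2°) sin(17.6°) + cos(10.2°) cos(17.6°) cos(33.75°) = 0.0535 + 0.7800 = 0.8335.
θ_z = arccos(0.8335) = 33.54°, so the elevation is 90° − 33.54° = 56.46°.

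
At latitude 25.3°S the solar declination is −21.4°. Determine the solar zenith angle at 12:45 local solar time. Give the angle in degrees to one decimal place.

Hour angle H = 15° × (12.75 − 12) = 11.25°.
cos θ_z = sin φ sin δ + cos φ cos δ cos H = (-0.4274)(-0.3649) + (0.9041)(0.9311)(0.9808) = 0.9816.
θ_z = arccos(0.9816) = 11.01°.

11.0°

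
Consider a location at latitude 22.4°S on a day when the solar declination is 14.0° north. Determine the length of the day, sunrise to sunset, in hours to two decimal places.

11.21 hours

cos H_s = −tan(-22.4°) · tan(14.0°) = 0.1028, so H_s = arccos(0.1028) = 84.10°.
Day length = 2 H_s / 15° h⁻¹ = 168.20° / 15 = 11.213 h.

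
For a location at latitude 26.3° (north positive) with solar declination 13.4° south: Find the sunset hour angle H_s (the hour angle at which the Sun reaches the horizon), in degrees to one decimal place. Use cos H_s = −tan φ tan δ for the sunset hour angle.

83.2°

The sunset hour angle satisfies cos H_s = −tan φ tan δ = 0.1177, giving H_s = 83.24°.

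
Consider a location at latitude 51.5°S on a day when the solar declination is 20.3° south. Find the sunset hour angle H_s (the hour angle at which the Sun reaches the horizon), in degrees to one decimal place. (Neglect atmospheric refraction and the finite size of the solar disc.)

cos H_s = −tan(-51.5°) · tan(-20.3°) = -0.4650, so H_s = arccos(-0.4650) = 117.71°.

117.7°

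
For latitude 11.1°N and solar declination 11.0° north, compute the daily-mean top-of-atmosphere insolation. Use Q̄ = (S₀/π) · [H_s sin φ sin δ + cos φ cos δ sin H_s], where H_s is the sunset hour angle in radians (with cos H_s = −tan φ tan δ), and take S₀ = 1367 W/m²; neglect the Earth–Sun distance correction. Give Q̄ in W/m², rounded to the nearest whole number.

−tan φ tan δ = −(0.1962)(0.1944) = -0.0381; H_s = arccos(-0.0381) = 92.18°. In radians, H_s = 1.6088.
H_s sin φ sin δ = 1.6088 × 0.1925 × 0.1908 = 0.0591.
cos φ cos δ sin H_s = 0.9813 × 0.9816 × 0.9993 = 0.9626.
Q̄ = (1367/π) × (0.0591 + 0.9626) = 435.13 × 1.0217 = 444.57 W/m².

445 W/m²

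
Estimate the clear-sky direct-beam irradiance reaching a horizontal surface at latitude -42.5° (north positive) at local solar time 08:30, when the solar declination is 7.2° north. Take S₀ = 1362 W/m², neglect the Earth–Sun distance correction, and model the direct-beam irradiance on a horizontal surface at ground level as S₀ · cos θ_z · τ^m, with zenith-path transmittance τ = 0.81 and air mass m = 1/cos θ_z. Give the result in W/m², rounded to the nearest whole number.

274 W/m²

Hour angle H = 15° × (8.5 − 12) = -52.50°.
cos θ_z = sin(-42.5°) sin(7.2°) + cos(-42.5°) cos(7.2°) cos(-52.50°) = -0.0847 + 0.4453 = 0.3606.
Air mass m = 1/cos θ_z = 1/0.3606 = 2.773; τ^m = 0.81^2.773 = 0.5575.
Surface direct beam = 1362 × 0.3606 × 0.5575 = 273.81 W/m².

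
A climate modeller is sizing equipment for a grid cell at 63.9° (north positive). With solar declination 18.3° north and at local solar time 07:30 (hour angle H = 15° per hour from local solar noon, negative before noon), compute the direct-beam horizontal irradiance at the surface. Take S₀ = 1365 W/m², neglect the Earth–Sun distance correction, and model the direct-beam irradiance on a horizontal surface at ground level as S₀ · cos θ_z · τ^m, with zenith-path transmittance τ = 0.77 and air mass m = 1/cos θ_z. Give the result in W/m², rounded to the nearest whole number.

Hour angle H = 15° × (7.5 − 12) = -67.50°.
cos θ_z = sin(63.9°) sin(18.3°) + cos(63.9°) cos(18.3°) cos(-67.50°) = 0.2820 + 0.1598 = 0.4418.
Air mass m = 1/cos θ_z = 1/0.4418 = 2.263; τ^m = 0.77^2.263 = 0.5535.
Surface direct beam = 1365 × 0.4418 × 0.5535 = 333.79 W/m².

334 W/m²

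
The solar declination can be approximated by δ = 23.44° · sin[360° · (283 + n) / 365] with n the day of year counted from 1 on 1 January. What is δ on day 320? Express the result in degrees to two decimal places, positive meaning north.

-19.14°

360 × (283 + 320) / 365 = 594.740°; sin(594.740°) = -0.8165.
δ = 23.44 × -0.8165 = -19.139° ≈ -19.14°.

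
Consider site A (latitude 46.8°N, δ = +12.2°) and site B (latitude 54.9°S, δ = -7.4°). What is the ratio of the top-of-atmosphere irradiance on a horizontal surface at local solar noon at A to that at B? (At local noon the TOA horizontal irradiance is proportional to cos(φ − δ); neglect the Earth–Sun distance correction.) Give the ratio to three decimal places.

1.218

A: cos θ_z = cos(46.8° − (12.2°)) = 0.8231.
B: cos θ_z = cos(-54.9° − (-7.4°)) = 0.6756.
Ratio A/B = 0.8231 / 0.6756 = 1.2183.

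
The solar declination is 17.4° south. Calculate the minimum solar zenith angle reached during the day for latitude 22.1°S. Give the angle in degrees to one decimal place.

At local solar noon the hour angle is zero, so the zenith angle is |φ − δ| = |-22.1° − (-17.4°)| = 4.7°.

4.7°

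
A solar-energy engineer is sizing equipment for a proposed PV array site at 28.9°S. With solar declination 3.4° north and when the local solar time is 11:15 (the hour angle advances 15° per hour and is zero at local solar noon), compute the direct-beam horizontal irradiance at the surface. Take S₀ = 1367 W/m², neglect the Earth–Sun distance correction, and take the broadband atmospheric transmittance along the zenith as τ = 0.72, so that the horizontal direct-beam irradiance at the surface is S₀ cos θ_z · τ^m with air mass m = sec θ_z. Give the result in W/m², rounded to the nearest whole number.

762 W/m²

Hour angle H = 15° × (11.25 − 12) = -11.25°.
With φ = -28.9°, δ = 3.4°, H = -11.25°: sin φ sin δ = -0.0287, cos φ cos δ cos H = 0.8571, so cos θ_z = 0.8284.
Air mass m = 1/cos θ_z = 1/0.8284 = 1.207; τ^m = 0.72^1.207 = 0.6727.
Surface direct beam = 1367 × 0.8284 × 0.6727 = 761.78 W/m².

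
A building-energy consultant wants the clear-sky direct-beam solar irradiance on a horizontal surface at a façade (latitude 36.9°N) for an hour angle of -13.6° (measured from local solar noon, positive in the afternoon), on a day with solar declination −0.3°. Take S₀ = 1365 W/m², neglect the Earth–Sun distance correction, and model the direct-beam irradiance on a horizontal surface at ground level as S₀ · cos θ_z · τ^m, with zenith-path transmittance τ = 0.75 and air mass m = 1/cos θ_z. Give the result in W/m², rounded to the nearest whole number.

With φ = 36.9°, δ = -0.3°, H = -13.60°: sin φ sin δ = -0.0031, cos φ cos δ cos H = 0.7773, so cos θ_z = 0.7742.
Air mass m = 1/cos θ_z = 1/0.7742 = 1.292; τ^m = 0.75^1.292 = 0.6896.
Surface direct beam = 1365 × 0.7742 × 0.6896 = 728.76 W/m².

729 W/m²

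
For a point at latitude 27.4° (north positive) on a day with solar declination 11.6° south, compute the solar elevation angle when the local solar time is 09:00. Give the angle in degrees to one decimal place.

Hour angle H = 15° × (9 − 12) = -45.00°.
cos θ_z = sin(27.4°) sin(-11.6°) + cos(27.4°) cos(-11.6°) cos(-45.00°) = -0.0925 + 0.6150 = 0.5225.
θ_z = arccos(0.5225) = 58.50°, so the elevation is 90° − 58.50° = 31.50°.

31.5°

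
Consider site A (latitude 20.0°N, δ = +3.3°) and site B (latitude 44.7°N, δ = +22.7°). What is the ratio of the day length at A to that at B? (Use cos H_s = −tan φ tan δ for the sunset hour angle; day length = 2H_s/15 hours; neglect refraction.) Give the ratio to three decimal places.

A: H_s = arccos(−tan 20.0° · tan 3.3°) = 91.20°, so 2H_s/15 = 12.1600 h.
B: H_s = arccos(−tan 44.7° · tan 22.7°) = 114.45°, so 2H_s/15 = 15.2600 h.
Ratio A/B = 12.1600 / 15.2600 = 0.7969.

0.797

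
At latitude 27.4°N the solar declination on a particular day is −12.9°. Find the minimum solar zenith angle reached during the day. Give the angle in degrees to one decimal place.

40.3°

At local solar noon the hour angle is zero, so the zenith angle is |φ − δ| = |27.4° − (-12.9°)| = 40.3°.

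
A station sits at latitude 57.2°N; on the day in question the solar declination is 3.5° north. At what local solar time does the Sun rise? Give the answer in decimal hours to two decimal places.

5.64 h

cos H_s = −tan(57.2°) · tan(3.5°) = -0.0949, so H_s = arccos(-0.0949) = 95.45°.
Sunrise is at 12 − H_s/15 = 12 − 6.363 = 5.637 h local solar time.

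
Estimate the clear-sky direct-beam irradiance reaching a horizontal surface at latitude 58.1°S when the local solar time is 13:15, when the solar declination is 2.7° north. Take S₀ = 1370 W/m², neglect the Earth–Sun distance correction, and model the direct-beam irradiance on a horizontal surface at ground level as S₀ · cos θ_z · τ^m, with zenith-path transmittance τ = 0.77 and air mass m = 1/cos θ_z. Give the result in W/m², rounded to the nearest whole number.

Hour angle H = 15° × (13.25 − 12) = 18.75°.
cos θ_z = sin(-58.1°) sin(2.7°) + cos(-58.1°) cos(2.7°) cos(18.75°) = -0.0400 + 0.4998 = 0.4598.
Air mass m = 1/cos θ_z = 1/0.4598 = 2.175; τ^m = 0.77^2.175 = 0.5664.
Surface direct beam = 1370 × 0.4598 × 0.5664 = 356.79 W/m².

357 W/m²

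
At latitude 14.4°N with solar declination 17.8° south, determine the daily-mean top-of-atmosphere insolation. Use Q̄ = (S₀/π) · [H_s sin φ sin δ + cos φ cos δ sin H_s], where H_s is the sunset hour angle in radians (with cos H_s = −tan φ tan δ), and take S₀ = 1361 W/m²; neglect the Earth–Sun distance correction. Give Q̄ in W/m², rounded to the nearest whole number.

349 W/m²

The sunset hour angle satisfies cos H_s = −tan φ tan δ = 0.0824, giving H_s = 85.27°. In radians, H_s = 1.4882.
H_s sin φ sin δ = 1.4882 × 0.2487 × -0.3057 = -0.1131.
cos φ cos δ sin H_s = 0.9686 × 0.9521 × 0.9966 = 0.9191.
Q̄ = (1361/π) × (-0.1131 + 0.9191) = 433.22 × 0.8060 = 349.18 W/m².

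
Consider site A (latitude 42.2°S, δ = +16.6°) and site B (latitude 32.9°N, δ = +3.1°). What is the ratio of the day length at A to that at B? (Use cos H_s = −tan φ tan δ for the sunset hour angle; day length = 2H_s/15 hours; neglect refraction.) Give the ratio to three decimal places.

A: H_s = arccos(−tan -42.2° · tan 16.6°) = 74.32°, so 2H_s/15 = 9.9093 h.
B: H_s = arccos(−tan 32.9° · tan 3.1°) = 92.01°, so 2H_s/15 = 12.2680 h.
Ratio A/B = 9.9093 / 12.2680 = 0.8077.

0.808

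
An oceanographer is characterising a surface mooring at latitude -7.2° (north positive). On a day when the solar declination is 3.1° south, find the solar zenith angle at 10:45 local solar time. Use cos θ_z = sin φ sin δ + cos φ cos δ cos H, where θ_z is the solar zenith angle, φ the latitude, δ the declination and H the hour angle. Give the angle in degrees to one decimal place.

19.1°

Hour angle H = 15° × (10.75 − 12) = -18.75°.
cos θ_z = sin(-7.2°) sin(-3.1°) + cos(-7.2°) cos(-3.1°) cos(-18.75°) = 0.0068 + 0.9381 = 0.9449.
θ_z = arccos(0.9449) = 19.11°.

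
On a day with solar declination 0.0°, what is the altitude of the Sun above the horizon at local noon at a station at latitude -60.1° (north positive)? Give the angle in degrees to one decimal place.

29.9°

At local solar noon the hour angle is zero, so the elevation is 90° − |φ − δ| = 90° − |-60.1° − (0.0°)| = 90° − 60.1° = 29.9°.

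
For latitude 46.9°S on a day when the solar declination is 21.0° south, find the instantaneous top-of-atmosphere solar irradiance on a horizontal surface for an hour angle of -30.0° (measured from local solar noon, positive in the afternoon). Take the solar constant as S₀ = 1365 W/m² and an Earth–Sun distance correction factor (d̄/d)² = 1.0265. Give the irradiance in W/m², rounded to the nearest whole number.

1141 W/m²

cos θ_z = sin(-46.9°) sin(-21.0°) + cos(-46.9°) cos(-21.0°) cos(-30.00°) = 0.2617 + 0.5524 = 0.8141.
Top-of-atmosphere irradiance = S₀ (d̄/d)² cos θ_z = 1365 × 1.0265 × 0.8141 = 1140.69 W/m².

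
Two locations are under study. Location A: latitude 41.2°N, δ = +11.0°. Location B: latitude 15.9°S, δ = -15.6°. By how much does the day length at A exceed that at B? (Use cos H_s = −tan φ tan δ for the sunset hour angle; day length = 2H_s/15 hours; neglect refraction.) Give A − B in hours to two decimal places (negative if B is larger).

A: H_s = arccos(−tan 41.2° · tan 11.0°) = 99.80°, so 2H_s/15 = 13.3067 h.
B: H_s = arccos(−tan -15.9° · tan -15.6°) = 94.56°, so 2H_s/15 = 12.6080 h.
A − B = 13.3067 − 12.6080 = 0.6987 h.

+0.70 h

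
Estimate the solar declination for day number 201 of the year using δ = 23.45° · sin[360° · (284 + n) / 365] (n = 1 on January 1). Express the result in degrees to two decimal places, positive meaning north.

+20.64°

360 × (284 + 201) / 365 = 478.356°; sin(478.356°) = 0.8800.
δ = 23.45 × 0.8800 = 20.636° ≈ +20.64°.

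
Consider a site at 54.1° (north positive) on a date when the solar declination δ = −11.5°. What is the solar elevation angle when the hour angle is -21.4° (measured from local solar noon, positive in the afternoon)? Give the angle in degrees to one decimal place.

With φ = 54.1°, δ = -11.5°, H = -21.40°: sin φ sin δ = -0.1615, cos φ cos δ cos H = 0.5350, so cos θ_z = 0.3735.
θ_z = arccos(0.3735) = 68.07°, so the elevation is 90° − 68.07° = 21.93°.

21.9°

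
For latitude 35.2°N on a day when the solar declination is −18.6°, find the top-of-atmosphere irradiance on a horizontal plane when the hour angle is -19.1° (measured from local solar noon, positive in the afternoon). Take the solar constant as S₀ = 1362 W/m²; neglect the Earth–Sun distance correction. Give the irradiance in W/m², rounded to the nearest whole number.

746 W/m²

With φ = 35.2°, δ = -18.6°, H = -19.10°: sin φ sin δ = -0.1839, cos φ cos δ cos H = 0.7318, so cos θ_z = 0.5479.
Top-of-atmosphere irradiance = S₀ cos θ_z = 1362 × 0.5479 = 746.24 W/m².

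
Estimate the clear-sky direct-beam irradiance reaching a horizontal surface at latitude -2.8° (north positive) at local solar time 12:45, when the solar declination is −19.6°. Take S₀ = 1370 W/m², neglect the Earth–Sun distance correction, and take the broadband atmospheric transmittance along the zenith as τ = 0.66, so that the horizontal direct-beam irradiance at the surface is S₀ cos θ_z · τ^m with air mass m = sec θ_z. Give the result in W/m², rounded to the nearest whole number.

827 W/m²

Hour angle H = 15° × (12.75 − 12) = 11.25°.
cos θ_z = sin(-2.8°) sin(-19.6°) + cos(-2.8°) cos(-19.6°) cos(11.25°) = 0.0164 + 0.9229 = 0.9393.
Air mass m = 1/cos θ_z = 1/0.9393 = 1.065; τ^m = 0.66^1.065 = 0.6424.
Surface direct beam = 1370 × 0.9393 × 0.6424 = 826.67 W/m².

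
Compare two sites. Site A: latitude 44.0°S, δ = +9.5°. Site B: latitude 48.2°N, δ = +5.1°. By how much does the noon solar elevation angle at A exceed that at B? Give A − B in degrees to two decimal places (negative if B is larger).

A: 90° − |-44.0 − (9.5)| = 36.50°.
B: 90° − |48.2 − (5.1)| = 46.90°.
A − B = 36.50 − 46.90 = -10.40°.

-10.40°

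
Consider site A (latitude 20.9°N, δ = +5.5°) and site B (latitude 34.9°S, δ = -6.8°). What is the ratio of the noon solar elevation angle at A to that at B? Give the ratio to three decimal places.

A: 90° − |20.9 − (5.5)| = 74.60°.
B: 90° − |-34.9 − (-6.8)| = 61.90°.
Ratio A/B = 74.6000 / 61.9000 = 1.2052.

1.205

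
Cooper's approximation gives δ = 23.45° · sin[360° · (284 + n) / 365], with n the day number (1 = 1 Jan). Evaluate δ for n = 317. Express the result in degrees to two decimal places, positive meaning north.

360 × (284 + 317) / 365 = 592.767°; sin(592.767°) = -0.7962.
δ = 23.45 × -0.7962 = -18.671° ≈ -18.67°.

-18.67°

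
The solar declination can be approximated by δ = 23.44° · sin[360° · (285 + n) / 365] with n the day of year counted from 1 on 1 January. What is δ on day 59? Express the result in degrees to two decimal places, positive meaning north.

-8.29°

360 × (285 + 59) / 365 = 339.288°; sin(339.288°) = -0.3537.
δ = 23.44 × -0.3537 = -8.291° ≈ -8.29°.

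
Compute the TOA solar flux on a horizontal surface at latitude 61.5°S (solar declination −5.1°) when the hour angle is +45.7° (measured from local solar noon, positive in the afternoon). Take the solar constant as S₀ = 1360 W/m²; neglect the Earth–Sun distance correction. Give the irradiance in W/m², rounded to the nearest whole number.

558 W/m²

With φ = -61.5°, δ = -5.1°, H = 45.70°: sin φ sin δ = 0.0781, cos φ cos δ cos H = 0.3319, so cos θ_z = 0.4100.
Top-of-atmosphere irradiance = S₀ cos θ_z = 1360 × 0.4100 = 557.60 W/m².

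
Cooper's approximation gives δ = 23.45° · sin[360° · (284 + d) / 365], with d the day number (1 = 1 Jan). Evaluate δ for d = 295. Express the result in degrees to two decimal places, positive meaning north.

-12.10°

360 × (284 + 295) / 365 = 571.068°; sin(571.068°) = -0.5161.
δ = 23.45 × -0.5161 = -12.103° ≈ -12.10°.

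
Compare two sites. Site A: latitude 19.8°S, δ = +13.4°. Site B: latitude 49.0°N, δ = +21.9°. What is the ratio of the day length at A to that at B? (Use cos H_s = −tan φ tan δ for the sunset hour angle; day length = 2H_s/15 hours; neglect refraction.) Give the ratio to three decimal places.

A: H_s = arccos(−tan -19.8° · tan 13.4°) = 85.08°, so 2H_s/15 = 11.3440 h.
B: H_s = arccos(−tan 49.0° · tan 21.9°) = 117.55°, so 2H_s/15 = 15.6733 h.
Ratio A/B = 11.3440 / 15.6733 = 0.7238.

0.724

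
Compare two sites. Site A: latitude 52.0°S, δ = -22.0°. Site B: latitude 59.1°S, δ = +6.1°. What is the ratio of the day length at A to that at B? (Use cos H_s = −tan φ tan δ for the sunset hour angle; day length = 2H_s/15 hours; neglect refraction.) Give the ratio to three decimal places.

A: H_s = arccos(−tan -52.0° · tan -22.0°) = 121.14°, so 2H_s/15 = 16.1520 h.
B: H_s = arccos(−tan -59.1° · tan 6.1°) = 79.71°, so 2H_s/15 = 10.6280 h.
Ratio A/B = 16.1520 / 10.6280 = 1.5198.

1.520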